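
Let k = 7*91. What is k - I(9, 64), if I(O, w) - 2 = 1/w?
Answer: 40639/64 ≈ 634.98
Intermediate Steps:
I(O, w) = 2 + 1/w
k = 637
k - I(9, 64) = 637 - (2 + 1/64) = 637 - 1*129/64 = 637 - 129/64 = 40639/64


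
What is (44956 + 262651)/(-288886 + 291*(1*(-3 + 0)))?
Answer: -307607/289759 ≈ -1.0616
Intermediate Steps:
(44956 + 262651)/(-288886 + 291*(1*(-3 + 0))) = 307607/(-288886 + 291*(1*(-3))) = 307607/(-288886 + 291*(-3)) = 307607/(-288886 - 873) = 307607/(-289759) = 307607*(-1/289759) = -307607/289759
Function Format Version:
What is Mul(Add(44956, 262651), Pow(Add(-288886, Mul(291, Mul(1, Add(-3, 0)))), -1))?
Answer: Rational(-307607, 289759) ≈ -1.0616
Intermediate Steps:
Mul(Add(44956, 262651), Pow(Add(-288886, Mul(291, Mul(1, Add(-3, 0)))), -1)) = Mul(307607, Pow(Add(-288886, Mul(291, Mul(1, -3))), -1)) = Mul(307607, Pow(Add(-288886, Mul(291, -3)), -1)) = Mul(307607, Pow(Add(-288886, -873), -1)) = Mul(307607, Pow(-289759, -1)) = Mul(307607, Rational(-1, 289759)) = Rational(-307607, 289759)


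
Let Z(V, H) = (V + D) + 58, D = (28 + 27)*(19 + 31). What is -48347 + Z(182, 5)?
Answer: -45357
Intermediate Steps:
D = 2750 (D = 55*50 = 2750)
Z(V, H) = 2808 + V (Z(V, H) = (V + 2750) + 58 = (2750 + V) + 58 = 2808 + V)
-48347 + Z(182, 5) = -48347 + (2808 + 182) = -48347 + 2990 = -45357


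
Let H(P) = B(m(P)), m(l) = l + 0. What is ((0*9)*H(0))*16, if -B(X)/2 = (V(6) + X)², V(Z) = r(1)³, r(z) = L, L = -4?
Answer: 0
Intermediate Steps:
r(z) = -4
V(Z) = -64 (V(Z) = (-4)³ = -64)
m(l) = l
B(X) = -2*(-64 + X)²
H(P) = -2*(-64 + P)²
((0*9)*H(0))*16 = ((0*9)*(-2*(-64 + 0)²))*16 = (0*(-2*(-64)²))*16 = (0*(-2*4096))*16 = (0*(-8192))*16 = 0*16 = 0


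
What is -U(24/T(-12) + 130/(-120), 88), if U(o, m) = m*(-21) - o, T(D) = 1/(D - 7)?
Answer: 16691/12 ≈ 1390.9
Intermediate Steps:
T(D) = 1/(-7 + D)
U(o, m) = -o - 21*m (U(o, m) = -21*m - o = -o - 21*m)
-U(24/T(-12) + 130/(-120), 88) = -(-(24/(1/(-7 - 12)) + 130/(-120)) - 21*88) = -(-(24/(1/(-19)) + 130*(-1/120)) - 1848) = -(-(24/(-1/19) - 13/12) - 1848) = -(-(24*(-19) - 13/12) - 1848) = -(-(-456 - 13/12) - 1848) = -(-1*(-5485/12) - 1848) = -(5485/12 - 1848) = -1*(-16691/12) = 16691/12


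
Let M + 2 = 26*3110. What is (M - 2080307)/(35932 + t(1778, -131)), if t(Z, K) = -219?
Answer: -1999449/35713 ≈ -55.987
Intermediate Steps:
M = 80858 (M = -2 + 26*3110 = -2 + 80860 = 80858)
(M - 2080307)/(35932 + t(1778, -131)) = (80858 - 2080307)/(35932 - 219) = -1999449/35713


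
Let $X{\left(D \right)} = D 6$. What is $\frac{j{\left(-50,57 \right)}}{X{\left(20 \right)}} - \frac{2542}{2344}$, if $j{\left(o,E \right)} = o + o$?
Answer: $- \frac{6743}{3516} \approx -1.9178$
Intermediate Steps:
$j{\left(o,E \right)} = 2 o$
$X{\left(D \right)} = 6 D$
$\frac{j{\left(-50,57 \right)}}{X{\left(20 \right)}} - \frac{2542}{2344} = \frac{2 \left(-50\right)}{6 \cdot 20} - \frac{2542}{2344} = - \frac{100}{120} - \frac{1271}{1172} = \left(-100\right) \frac{1}{120} - \frac{1271}{1172} = - \frac{5}{6} - \frac{1271}{1172} = - \frac{6743}{3516}$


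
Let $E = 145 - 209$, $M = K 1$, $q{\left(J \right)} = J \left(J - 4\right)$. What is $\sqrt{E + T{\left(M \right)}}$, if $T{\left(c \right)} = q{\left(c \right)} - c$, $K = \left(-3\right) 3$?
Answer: $\sqrt{62} \approx 7.874$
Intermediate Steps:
$q{\left(J \right)} = J \left(-4 + J\right)$
$K = -9$
$M = -9$ ($M = \left(-9\right) 1 = -9$)
$E = -64$ ($E = 145 - 209 = -64$)
$T{\left(c \right)} = - c + c \left(-4 + c\right)$ ($T{\left(c \right)} = c \left(-4 + c\right) - c = - c + c \left(-4 + c\right)$)
$\sqrt{E + T{\left(M \right)}} = \sqrt{-64 - 9 \left(-5 - 9\right)} = \sqrt{-64 - -126} = \sqrt{-64 + 126} = \sqrt{62}$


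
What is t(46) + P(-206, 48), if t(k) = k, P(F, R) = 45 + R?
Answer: 139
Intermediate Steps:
t(46) + P(-206, 48) = 46 + (45 + 48) = 46 + 93 = 139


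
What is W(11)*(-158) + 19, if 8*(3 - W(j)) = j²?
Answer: 7739/4 ≈ 1934.8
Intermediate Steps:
W(j) = 3 - j²/8
W(11)*(-158) + 19 = (3 - ⅛*11²)*(-158) + 19 = (3 - ⅛*121)*(-158) + 19 = (3 - 121/8)*(-158) + 19 = -97/8*(-158) + 19 = 7663/4 + 19 = 7739/4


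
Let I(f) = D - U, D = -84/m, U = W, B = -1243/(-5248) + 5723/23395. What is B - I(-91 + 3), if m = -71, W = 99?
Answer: 856883101719/8717164160 ≈ 98.298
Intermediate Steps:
B = 59114289/122776960 (B = -1243*(-1/5248) + 5723*(1/23395) = 1243/5248 + 5723/23395 = 59114289/122776960 ≈ 0.48148)
U = 99
D = 84/71 (D = -84/(-71) = -84*(-1/71) = 84/71 ≈ 1.1831)
I(f) = -6945/71 (I(f) = 84/71 - 1*99 = 84/71 - 99 = -6945/71)
B - I(-91 + 3) = 59114289/122776960 - 1*(-6945/71) = 59114289/122776960 + 6945/71 = 856883101719/8717164160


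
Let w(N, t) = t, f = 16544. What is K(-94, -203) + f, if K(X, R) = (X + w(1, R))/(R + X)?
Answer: 16545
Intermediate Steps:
K(X, R) = 1 (K(X, R) = (X + R)/(R + X) = (R + X)/(R + X) = 1)
K(-94, -203) + f = 1 + 16544 = 16545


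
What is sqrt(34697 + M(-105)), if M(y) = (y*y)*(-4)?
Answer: I*sqrt(9403) ≈ 96.969*I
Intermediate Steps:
M(y) = -4*y**2 (M(y) = y**2*(-4) = -4*y**2)
sqrt(34697 + M(-105)) = sqrt(34697 - 4*(-105)**2) = sqrt(34697 - 4*11025) = sqrt(34697 - 44100) = sqrt(-9403) = I*sqrt(9403)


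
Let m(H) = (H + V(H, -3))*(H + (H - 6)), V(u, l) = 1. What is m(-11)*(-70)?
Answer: -19600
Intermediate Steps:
m(H) = (1 + H)*(-6 + 2*H) (m(H) = (H + 1)*(H + (H - 6)) = (1 + H)*(H + (-6 + H)) = (1 + H)*(-6 + 2*H))
m(-11)*(-70) = (-6 - 4*(-11) + 2*(-11)²)*(-70) = (-6 + 44 + 2*121)*(-70) = (-6 + 44 + 242)*(-70) = 280*(-70) = -19600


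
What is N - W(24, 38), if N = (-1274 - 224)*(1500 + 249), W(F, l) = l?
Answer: -2620040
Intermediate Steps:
N = -2620002 (N = -1498*1749 = -2620002)
N - W(24, 38) = -2620002 - 1*38 = -2620002 - 38 = -2620040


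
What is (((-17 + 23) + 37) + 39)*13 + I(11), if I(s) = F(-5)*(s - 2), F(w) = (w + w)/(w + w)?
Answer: 1075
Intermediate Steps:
F(w) = 1 (F(w) = (2*w)/((2*w)) = (2*w)*(1/(2*w)) = 1)
I(s) = -2 + s (I(s) = 1*(s - 2) = 1*(-2 + s) = -2 + s)
(((-17 + 23) + 37) + 39)*13 + I(11) = (((-17 + 23) + 37) + 39)*13 + (-2 + 11) = ((6 + 37) + 39)*13 + 9 = (43 + 39)*13 + 9 = 82*13 + 9 = 1066 + 9 = 1075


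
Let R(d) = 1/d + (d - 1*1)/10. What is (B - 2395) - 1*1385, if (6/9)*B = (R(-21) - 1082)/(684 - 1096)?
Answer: -54450677/14420 ≈ -3776.1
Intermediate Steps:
R(d) = -1/10 + 1/d + d/10 (R(d) = 1/d + (d - 1)*(1/10) = 1/d + (-1 + d)*(1/10) = 1/d + (-1/10 + d/10) = -1/10 + 1/d + d/10)
B = 56923/14420 (B = 3*(((1/10)*(10 - 21*(-1 - 21))/(-21) - 1082)/(684 - 1096))/2 = 3*(((1/10)*(-1/21)*(10 - 21*(-22)) - 1082)/(-412))/2 = 3*(((1/10)*(-1/21)*(10 + 462) - 1082)*(-1/412))/2 = 3*(((1/10)*(-1/21)*472 - 1082)*(-1/412))/2 = 3*((-236/105 - 1082)*(-1/412))/2 = 3*(-113846/105*(-1/412))/2 = (3/2)*(56923/21630) = 56923/14420 ≈ 3.9475)
(B - 2395) - 1*1385 = (56923/14420 - 2395) - 1*1385 = -34478977/14420 - 1385 = -54450677/14420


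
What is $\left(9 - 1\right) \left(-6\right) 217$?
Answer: $-10416$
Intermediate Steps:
$\left(9 - 1\right) \left(-6\right) 217 = 8 \left(-6\right) 217 = \left(-48\right) 217 = -10416$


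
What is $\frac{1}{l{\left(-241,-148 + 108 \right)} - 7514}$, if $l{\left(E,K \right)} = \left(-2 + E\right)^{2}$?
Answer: $\frac{1}{51535} \approx 1.9404 \cdot 10^{-5}$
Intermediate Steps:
$\frac{1}{l{\left(-241,-148 + 108 \right)} - 7514} = \frac{1}{\left(-2 - 241\right)^{2} - 7514} = \frac{1}{\left(-243\right)^{2} - 7514} = \frac{1}{59049 - 7514} = \frac{1}{51535}$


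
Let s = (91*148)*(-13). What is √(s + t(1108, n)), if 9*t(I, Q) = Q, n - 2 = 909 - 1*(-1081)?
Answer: 2*I*√393441/3 ≈ 418.17*I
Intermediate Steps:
n = 1992 (n = 2 + (909 - 1*(-1081)) = 2 + (909 + 1081) = 2 + 1990 = 1992)
t(I, Q) = Q/9
s = -175084 (s = 13468*(-13) = -175084)
√(s + t(1108, n)) = √(-175084 + (⅑)*1992) = √(-175084 + 664/3) = √(-524588/3) = 2*I*√393441/3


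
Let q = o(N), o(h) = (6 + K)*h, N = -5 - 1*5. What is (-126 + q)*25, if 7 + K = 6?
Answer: -4400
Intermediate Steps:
K = -1 (K = -7 + 6 = -1)
N = -10 (N = -5 - 5 = -10)
o(h) = 5*h (o(h) = (6 - 1)*h = 5*h)
q = -50 (q = 5*(-10) = -50)
(-126 + q)*25 = (-126 - 50)*25 = -176*25 = -4400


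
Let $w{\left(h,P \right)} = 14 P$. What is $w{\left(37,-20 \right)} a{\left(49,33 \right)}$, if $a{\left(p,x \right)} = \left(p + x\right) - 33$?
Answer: $-13720$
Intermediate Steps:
$a{\left(p,x \right)} = -33 + p + x$
$w{\left(37,-20 \right)} a{\left(49,33 \right)} = 14 \left(-20\right) \left(-33 + 49 + 33\right) = \left(-280\right) 49 = -13720$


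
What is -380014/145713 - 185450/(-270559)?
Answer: -75793731976/39423963567 ≈ -1.9225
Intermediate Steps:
-380014/145713 - 185450/(-270559) = -380014*1/145713 - 185450*(-1/270559) = -380014/145713 + 185450/270559 = -75793731976/39423963567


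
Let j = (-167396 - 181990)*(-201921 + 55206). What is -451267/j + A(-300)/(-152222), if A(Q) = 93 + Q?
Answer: 2635540450414/1950731284887945 ≈ 0.0013511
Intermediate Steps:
j = 51260166990 (j = -349386*(-146715) = 51260166990)
-451267/j + A(-300)/(-152222) = -451267/51260166990 + (93 - 300)/(-152222) = -451267*1/51260166990 - 207*(-1/152222) = -451267/51260166990 + 207/152222 = 2635540450414/1950731284887945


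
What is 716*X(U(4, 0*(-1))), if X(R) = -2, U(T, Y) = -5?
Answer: -1432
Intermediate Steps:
716*X(U(4, 0*(-1))) = 716*(-2) = -1432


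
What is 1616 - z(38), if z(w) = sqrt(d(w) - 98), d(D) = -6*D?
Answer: 1616 - I*sqrt(326) ≈ 1616.0 - 18.055*I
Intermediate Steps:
z(w) = sqrt(-98 - 6*w) (z(w) = sqrt(-6*w - 98) = sqrt(-98 - 6*w))
1616 - z(38) = 1616 - sqrt(-98 - 6*38) = 1616 - sqrt(-98 - 228) = 1616 - sqrt(-326) = 1616 - I*sqrt(326)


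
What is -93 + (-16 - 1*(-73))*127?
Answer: 7146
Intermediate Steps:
-93 + (-16 - 1*(-73))*127 = -93 + (-16 + 73)*127 = -93 + 57*127 = -93 + 7239 = 7146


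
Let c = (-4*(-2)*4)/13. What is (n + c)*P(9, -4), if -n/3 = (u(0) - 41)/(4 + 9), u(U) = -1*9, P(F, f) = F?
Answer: 126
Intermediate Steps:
u(U) = -9
n = 150/13 (n = -3*(-9 - 41)/(4 + 9) = -(-150)/13 = -3*(-50/13) = 150/13 ≈ 11.538)
c = 32/13 (c = (8*4)*(1/13) = 32*(1/13) = 32/13 ≈ 2.4615)
(n + c)*P(9, -4) = (150/13 + 32/13)*9 = 14*9 = 126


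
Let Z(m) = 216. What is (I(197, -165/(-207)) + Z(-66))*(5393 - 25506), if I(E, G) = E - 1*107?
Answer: -6154578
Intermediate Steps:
I(E, G) = -107 + E (I(E, G) = E - 107 = -107 + E)
(I(197, -165/(-207)) + Z(-66))*(5393 - 25506) = ((-107 + 197) + 216)*(5393 - 25506) = (90 + 216)*(-20113) = 306*(-20113) = -6154578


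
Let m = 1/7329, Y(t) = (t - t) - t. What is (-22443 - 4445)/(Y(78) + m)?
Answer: 197062152/571661 ≈ 344.72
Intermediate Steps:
Y(t) = -t (Y(t) = 0 - t = -t)
m = 1/7329 ≈ 0.00013644
(-22443 - 4445)/(Y(78) + m) = (-22443 - 4445)/(-1*78 + 1/7329) = -26888/(-78 + 1/7329) = -26888/(-571661/7329) = -26888*(-7329/571661) = 197062152/571661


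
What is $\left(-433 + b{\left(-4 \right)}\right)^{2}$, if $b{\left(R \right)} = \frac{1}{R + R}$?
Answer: $\frac{12006225}{64} \approx 1.876 \cdot 10^{5}$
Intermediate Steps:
$b{\left(R \right)} = \frac{1}{2 R}$
$\left(-433 + b{\left(-4 \right)}\right)^{2} = \left(-433 + \frac{1}{2 \left(-4\right)}\right)^{2} = \left(-433 + \frac{1}{2} \left(- \frac{1}{4}\right)\right)^{2} = \left(-433 - \frac{1}{8}\right)^{2} = \left(- \frac{3465}{8}\right)^{2} = \frac{12006225}{64}$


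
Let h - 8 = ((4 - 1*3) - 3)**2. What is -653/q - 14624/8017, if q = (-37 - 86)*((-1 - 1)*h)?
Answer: -48405149/23666184 ≈ -2.0453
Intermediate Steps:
h = 12 (h = 8 + ((4 - 1*3) - 3)**2 = 8 + ((4 - 3) - 3)**2 = 8 + (1 - 3)**2 = 8 + (-2)**2 = 8 + 4 = 12)
q = 2952 (q = (-37 - 86)*((-1 - 1)*12) = -(-246)*12 = -123*(-24) = 2952)
-653/q - 14624/8017 = -653/2952 - 14624/8017 = -48405149/23666184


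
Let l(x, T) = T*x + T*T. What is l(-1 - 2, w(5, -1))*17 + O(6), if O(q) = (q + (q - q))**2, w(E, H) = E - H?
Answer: 342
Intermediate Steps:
l(x, T) = T**2 + T*x (l(x, T) = T*x + T**2 = T**2 + T*x)
O(q) = q**2 (O(q) = (q + 0)**2 = q**2)
l(-1 - 2, w(5, -1))*17 + O(6) = ((5 - 1*(-1))*((5 - 1*(-1)) + (-1 - 2)))*17 + 6**2 = ((5 + 1)*((5 + 1) - 3))*17 + 36 = (6*(6 - 3))*17 + 36 = (6*3)*17 + 36 = 18*17 + 36 = 306 + 36 = 342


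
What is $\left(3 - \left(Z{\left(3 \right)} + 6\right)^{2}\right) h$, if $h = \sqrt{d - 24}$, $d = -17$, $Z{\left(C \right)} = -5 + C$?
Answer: $- 13 i \sqrt{41} \approx - 83.241 i$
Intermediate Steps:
$h = i \sqrt{41}$ ($h = \sqrt{-17 - 24} = \sqrt{-41} = i \sqrt{41} \approx 6.4031 i$)
$\left(3 - \left(Z{\left(3 \right)} + 6\right)^{2}\right) h = \left(3 - \left(\left(-5 + 3\right) + 6\right)^{2}\right) i \sqrt{41} = \left(3 - \left(-2 + 6\right)^{2}\right) i \sqrt{41} = \left(3 - 4^{2}\right) i \sqrt{41} = \left(3 - 16\right) i \sqrt{41} = - 13 i \sqrt{41}$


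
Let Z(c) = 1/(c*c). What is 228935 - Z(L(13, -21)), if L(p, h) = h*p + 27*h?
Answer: 161536535999/705600 ≈ 2.2894e+5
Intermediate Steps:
L(p, h) = 27*h + h*p
Z(c) = c⁻² (Z(c) = 1/(c²) = c⁻²)
228935 - Z(L(13, -21)) = 228935 - 1/(-21*(27 + 13))² = 228935 - 1/(-21*40)² = 228935 - 1/(-840)² = 228935 - 1*1/705600 = 228935 - 1/705600 = 161536535999/705600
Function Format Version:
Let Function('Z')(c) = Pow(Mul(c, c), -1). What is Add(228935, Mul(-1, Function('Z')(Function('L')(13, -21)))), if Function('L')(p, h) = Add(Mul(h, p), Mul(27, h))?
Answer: Rational(161536535999, 705600) ≈ 2.2894e+5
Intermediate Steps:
Function('L')(p, h) = Add(Mul(27, h), Mul(h, p))
Function('Z')(c) = Pow(c, -2) (Function('Z')(c) = Pow(Pow(c, 2), -1) = Pow(c, -2))
Add(228935, Mul(-1, Function('Z')(Function('L')(13, -21)))) = Add(228935, Mul(-1, Pow(Mul(-21, Add(27, 13)), -2))) = Add(228935, Mul(-1, Pow(Mul(-21, 40), -2))) = Add(228935, Mul(-1, Pow(-840, -2))) = Add(228935, Mul(-1, Rational(1, 705600))) = Add(228935, Rational(-1, 705600)) = Rational(161536535999, 705600)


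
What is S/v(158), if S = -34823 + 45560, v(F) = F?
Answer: 10737/158 ≈ 67.956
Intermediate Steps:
S = 10737
S/v(158) = 10737/158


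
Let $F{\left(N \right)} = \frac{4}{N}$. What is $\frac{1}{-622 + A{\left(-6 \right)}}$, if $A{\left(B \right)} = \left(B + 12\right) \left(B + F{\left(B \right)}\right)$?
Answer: $- \frac{1}{662} \approx -0.0015106$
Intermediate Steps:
$A{\left(B \right)} = \left(12 + B\right) \left(B + \frac{4}{B}\right)$ ($A{\left(B \right)} = \left(B + 12\right) \left(B + \frac{4}{B}\right) = \left(12 + B\right) \left(B + \frac{4}{B}\right)$)
$\frac{1}{-622 + A{\left(-6 \right)}} = \frac{1}{-622 + \left(4 + \left(-6\right)^{2} + 12 \left(-6\right) + \frac{48}{-6}\right)} = \frac{1}{-622 + \left(4 + 36 - 72 + 48 \left(- \frac{1}{6}\right)\right)} = \frac{1}{-622 + \left(4 + 36 - 72 - 8\right)} = \frac{1}{-622 - 40} = \frac{1}{-662} = - \frac{1}{662}$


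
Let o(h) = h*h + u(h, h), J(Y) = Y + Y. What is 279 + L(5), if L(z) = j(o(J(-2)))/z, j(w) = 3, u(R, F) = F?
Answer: 1398/5 ≈ 279.60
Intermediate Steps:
J(Y) = 2*Y
o(h) = h + h² (o(h) = h*h + h = h² + h = h + h²)
L(z) = 3/z
279 + L(5) = 279 + 3/5 = 279 + 3*(⅕) = 279 + ⅗ = 1398/5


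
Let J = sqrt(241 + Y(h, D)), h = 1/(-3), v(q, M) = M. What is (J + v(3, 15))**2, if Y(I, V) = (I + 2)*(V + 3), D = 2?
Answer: 1423/3 + 20*sqrt(561) ≈ 948.04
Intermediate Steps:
h = -1/3 ≈ -0.33333
Y(I, V) = (2 + I)*(3 + V)
J = 2*sqrt(561)/3 (J = sqrt(241 + (6 + 2*2 + 3*(-1/3) - 1/3*2)) = sqrt(241 + (6 + 4 - 1 - 2/3)) = sqrt(241 + 25/3) = sqrt(748/3) = 2*sqrt(561)/3 ≈ 15.790)
(J + v(3, 15))**2 = (2*sqrt(561)/3 + 15)**2 = (15 + 2*sqrt(561)/3)**2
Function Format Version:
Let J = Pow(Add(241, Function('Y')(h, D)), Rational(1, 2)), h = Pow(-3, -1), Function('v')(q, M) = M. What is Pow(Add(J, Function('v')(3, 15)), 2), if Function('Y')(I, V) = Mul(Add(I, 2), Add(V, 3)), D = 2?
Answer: Add(Rational(1423, 3), Mul(20, Pow(561, Rational(1, 2)))) ≈ 948.04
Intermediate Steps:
h = Rational(-1, 3) ≈ -0.33333
Function('Y')(I, V) = Mul(Add(2, I), Add(3, V))
J = Mul(Rational(2, 3), Pow(561, Rational(1, 2))) (J = Pow(Add(241, Add(6, Mul(2, 2), Mul(3, Rational(-1, 3)), Mul(Rational(-1, 3), 2))), Rational(1, 2)) = Pow(Add(241, Add(6, 4, -1, Rational(-2, 3))), Rational(1, 2)) = Pow(Add(241, Rational(25, 3)), Rational(1, 2)) = Pow(Rational(748, 3), Rational(1, 2)) = Mul(Rational(2, 3), Pow(561, Rational(1, 2))) ≈ 15.790)
Pow(Add(J, Function('v')(3, 15)), 2) = Pow(Add(Mul(Rational(2, 3), Pow(561, Rational(1, 2))), 15), 2) = Pow(Add(15, Mul(Rational(2, 3), Pow(561, Rational(1, 2)))), 2)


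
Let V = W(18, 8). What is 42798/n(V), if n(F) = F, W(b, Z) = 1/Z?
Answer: 342384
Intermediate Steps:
V = 1/8 ≈ 0.12500
42798/n(V) = 42798/(1/8) = 42798*8 = 342384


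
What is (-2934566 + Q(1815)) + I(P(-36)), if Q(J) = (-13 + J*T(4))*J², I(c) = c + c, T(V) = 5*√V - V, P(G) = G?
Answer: 35828350687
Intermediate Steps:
T(V) = -V + 5*√V
I(c) = 2*c
Q(J) = J²*(-13 + 6*J) (Q(J) = (-13 + J*(-1*4 + 5*√4))*J² = (-13 + J*(-4 + 5*2))*J² = (-13 + J*(-4 + 10))*J² = (-13 + J*6)*J² = (-13 + 6*J)*J² = J²*(-13 + 6*J))
(-2934566 + Q(1815)) + I(P(-36)) = (-2934566 + 1815²*(-13 + 6*1815)) + 2*(-36) = (-2934566 + 3294225*(-13 + 10890)) - 72 = (-2934566 + 3294225*10877) - 72 = (-2934566 + 35831285325) - 72 = 35828350759 - 72 = 35828350687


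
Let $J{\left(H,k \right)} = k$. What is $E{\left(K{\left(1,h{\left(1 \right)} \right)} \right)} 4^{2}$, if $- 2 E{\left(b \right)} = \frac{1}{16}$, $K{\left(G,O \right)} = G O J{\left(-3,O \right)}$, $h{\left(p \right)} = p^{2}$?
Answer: $- \frac{1}{2} \approx -0.5$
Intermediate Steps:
$K{\left(G,O \right)} = G O^{2}$ ($K{\left(G,O \right)} = G O O = G O^{2}$)
$E{\left(b \right)} = - \frac{1}{32}$ ($E{\left(b \right)} = - \frac{1}{2 \cdot 16} = \left(- \frac{1}{2}\right) \frac{1}{16} = - \frac{1}{32}$)
$E{\left(K{\left(1,h{\left(1 \right)} \right)} \right)} 4^{2} = - \frac{4^{2}}{32} = \left(- \frac{1}{32}\right) 16 = - \frac{1}{2}$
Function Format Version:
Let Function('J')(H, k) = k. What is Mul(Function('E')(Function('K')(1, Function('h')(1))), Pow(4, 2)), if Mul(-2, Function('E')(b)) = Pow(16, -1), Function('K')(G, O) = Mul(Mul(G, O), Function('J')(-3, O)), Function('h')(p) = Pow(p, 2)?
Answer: Rational(-1, 2) ≈ -0.50000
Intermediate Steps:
Function('K')(G, O) = Mul(G, Pow(O, 2)) (Function('K')(G, O) = Mul(Mul(G, O), O) = Mul(G, Pow(O, 2)))
Function('E')(b) = Rational(-1, 32) (Function('E')(b) = Mul(Rational(-1, 2), Pow(16, -1)) = Mul(Rational(-1, 2), Rational(1, 16)) = Rational(-1, 32))
Mul(Function('E')(Function('K')(1, Function('h')(1))), Pow(4, 2)) = Mul(Rational(-1, 32), Pow(4, 2)) = Mul(Rational(-1, 32), 16) = Rational(-1, 2)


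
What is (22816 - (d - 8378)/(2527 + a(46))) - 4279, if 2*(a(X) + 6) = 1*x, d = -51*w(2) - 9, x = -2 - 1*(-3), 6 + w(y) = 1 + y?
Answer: 93498559/5043 ≈ 18540.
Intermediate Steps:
w(y) = -5 + y (w(y) = -6 + (1 + y) = -5 + y)
x = 1 (x = -2 + 3 = 1)
d = 144 (d = -51*(-5 + 2) - 9 = -51*(-3) - 9 = 153 - 9 = 144)
a(X) = -11/2 (a(X) = -6 + (1*1)/2 = -6 + (½)*1 = -6 + ½ = -11/2)
(22816 - (d - 8378)/(2527 + a(46))) - 4279 = (22816 - (144 - 8378)/(2527 - 11/2)) - 4279 = (22816 - (-8234)/5043/2) - 4279 = (22816 - (-8234)*2/5043) - 4279 = (22816 - 1*(-16468/5043)) - 4279 = (22816 + 16468/5043) - 4279 = 115077556/5043 - 4279 = 93498559/5043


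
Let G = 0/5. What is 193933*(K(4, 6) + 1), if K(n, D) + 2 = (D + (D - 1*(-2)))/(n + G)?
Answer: 969665/2 ≈ 4.8483e+5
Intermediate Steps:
G = 0 (G = 0*(1/5) = 0)
K(n, D) = -2 + (2 + 2*D)/n (K(n, D) = -2 + (D + (D - 1*(-2)))/(n + 0) = -2 + (D + (D + 2))/n = -2 + (D + (2 + D))/n = -2 + (2 + 2*D)/n)
193933*(K(4, 6) + 1) = 193933*(2*(1 + 6 - 1*4)/4 + 1) = 193933*(2*(1/4)*(1 + 6 - 4) + 1) = 193933*(2*(1/4)*3 + 1) = 193933*(3/2 + 1) = 193933*(5/2) = 969665/2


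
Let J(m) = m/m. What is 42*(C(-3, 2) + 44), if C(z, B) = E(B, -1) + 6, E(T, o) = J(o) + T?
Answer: 2226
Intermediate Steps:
J(m) = 1
E(T, o) = 1 + T
C(z, B) = 7 + B (C(z, B) = (1 + B) + 6 = 7 + B)
42*(C(-3, 2) + 44) = 42*((7 + 2) + 44) = 42*(9 + 44) = 42*53 = 2226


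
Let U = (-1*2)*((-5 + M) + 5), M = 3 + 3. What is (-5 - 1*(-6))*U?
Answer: -12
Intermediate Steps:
M = 6
U = -12 (U = (-1*2)*((-5 + 6) + 5) = -2*(1 + 5) = -2*6 = -12)
(-5 - 1*(-6))*U = (-5 - 1*(-6))*(-12) = (-5 + 6)*(-12) = 1*(-12) = -12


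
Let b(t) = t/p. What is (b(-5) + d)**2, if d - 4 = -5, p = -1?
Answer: 16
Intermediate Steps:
b(t) = -t (b(t) = t/(-1) = t*(-1) = -t)
d = -1 (d = 4 - 5 = -1)
(b(-5) + d)**2 = (-1*(-5) - 1)**2 = (5 - 1)**2 = 4**2 = 16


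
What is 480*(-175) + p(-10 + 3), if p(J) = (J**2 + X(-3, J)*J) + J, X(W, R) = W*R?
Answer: -84105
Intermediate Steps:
X(W, R) = R*W
p(J) = J - 2*J**2 (p(J) = (J**2 + (J*(-3))*J) + J = (J**2 + (-3*J)*J) + J = (J**2 - 3*J**2) + J = -2*J**2 + J = J - 2*J**2)
480*(-175) + p(-10 + 3) = 480*(-175) + (-10 + 3)*(1 - 2*(-10 + 3)) = -84000 - 7*(1 - 2*(-7)) = -84000 - 7*(1 + 14) = -84000 - 7*15 = -84000 - 105 = -84105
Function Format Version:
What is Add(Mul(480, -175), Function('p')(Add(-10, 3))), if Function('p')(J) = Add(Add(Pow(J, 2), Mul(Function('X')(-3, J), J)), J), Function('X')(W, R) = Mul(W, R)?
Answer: -84105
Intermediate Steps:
Function('X')(W, R) = Mul(R, W)
Function('p')(J) = Add(J, Mul(-2, Pow(J, 2))) (Function('p')(J) = Add(Add(Pow(J, 2), Mul(Mul(J, -3), J)), J) = Add(Add(Pow(J, 2), Mul(Mul(-3, J), J)), J) = Add(Add(Pow(J, 2), Mul(-3, Pow(J, 2))), J) = Add(Mul(-2, Pow(J, 2)), J) = Add(J, Mul(-2, Pow(J, 2))))
Add(Mul(480, -175), Function('p')(Add(-10, 3))) = Add(Mul(480, -175), Mul(Add(-10, 3), Add(1, Mul(-2, Add(-10, 3))))) = Add(-84000, Mul(-7, Add(1, Mul(-2, -7)))) = Add(-84000, Mul(-7, Add(1, 14))) = Add(-84000, Mul(-7, 15)) = Add(-84000, -105) = -84105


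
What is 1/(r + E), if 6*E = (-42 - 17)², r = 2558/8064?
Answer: 4032/2340511 ≈ 0.0017227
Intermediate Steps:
r = 1279/4032 (r = 2558*(1/8064) = 1279/4032 ≈ 0.31721)
E = 3481/6 (E = (-42 - 17)²/6 = (⅙)*(-59)² = (⅙)*3481 = 3481/6 ≈ 580.17)
1/(r + E) = 1/(1279/4032 + 3481/6) = 1/(2340511/4032) = 4032/2340511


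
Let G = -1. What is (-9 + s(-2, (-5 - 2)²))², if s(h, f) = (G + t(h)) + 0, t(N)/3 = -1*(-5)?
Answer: 25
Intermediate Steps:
t(N) = 15 (t(N) = 3*(-1*(-5)) = 3*5 = 15)
s(h, f) = 14 (s(h, f) = (-1 + 15) + 0 = 14 + 0 = 14)
(-9 + s(-2, (-5 - 2)²))² = (-9 + 14)² = 5² = 25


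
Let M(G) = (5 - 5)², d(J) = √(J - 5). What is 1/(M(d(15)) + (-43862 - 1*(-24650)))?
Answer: -1/19212 ≈ -5.2051e-5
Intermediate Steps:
d(J) = √(-5 + J)
M(G) = 0 (M(G) = 0² = 0)
1/(M(d(15)) + (-43862 - 1*(-24650))) = 1/(0 + (-43862 - 1*(-24650))) = 1/(0 + (-43862 + 24650)) = 1/(0 - 19212) = 1/(-19212) = -1/19212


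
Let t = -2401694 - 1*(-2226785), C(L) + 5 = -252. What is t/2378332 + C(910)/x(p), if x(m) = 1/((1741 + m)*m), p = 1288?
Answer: -2384628548524957/2378332 ≈ -1.0026e+9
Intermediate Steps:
C(L) = -257 (C(L) = -5 - 252 = -257)
x(m) = 1/(m*(1741 + m))
t = -174909 (t = -2401694 + 2226785 = -174909)
t/2378332 + C(910)/x(p) = -174909/2378332 - 257/(1/(1288*(1741 + 1288))) = -174909*1/2378332 - 257/((1/1288)/3029) = -174909/2378332 - 257/((1/1288)*(1/3029)) = -174909/2378332 - 257/1/3901352 = -174909/2378332 - 257*3901352 = -174909/2378332 - 1002647464 = -2384628548524957/2378332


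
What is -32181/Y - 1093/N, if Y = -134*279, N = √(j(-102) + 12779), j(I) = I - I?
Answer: 10727/12462 - 1093*√12779/12779 ≈ -8.8080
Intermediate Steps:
j(I) = 0
N = √12779 (N = √(0 + 12779) = √12779 ≈ 113.04)
Y = -37386
-32181/Y - 1093/N = -32181/(-37386) - 1093*√12779/12779 = -32181*(-1/37386) - 1093*√12779/12779 = 10727/12462 - 1093*√12779/12779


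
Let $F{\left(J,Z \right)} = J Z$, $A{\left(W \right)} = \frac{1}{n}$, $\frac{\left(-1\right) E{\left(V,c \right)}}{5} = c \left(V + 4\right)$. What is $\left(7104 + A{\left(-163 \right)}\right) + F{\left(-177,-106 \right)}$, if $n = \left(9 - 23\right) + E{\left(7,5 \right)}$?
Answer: $\frac{7475273}{289} \approx 25866.0$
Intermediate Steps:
$E{\left(V,c \right)} = - 5 c \left(4 + V\right)$ ($E{\left(V,c \right)} = - 5 c \left(V + 4\right) = - 5 c \left(4 + V\right)$)
$n = -289$ ($n = \left(9 - 23\right) - 25 \left(4 + 7\right) = -14 - 25 \cdot 11 = -14 - 275 = -289$)
$A{\left(W \right)} = - \frac{1}{289}$ ($A{\left(W \right)} = \frac{1}{-289} = - \frac{1}{289}$)
$\left(7104 + A{\left(-163 \right)}\right) + F{\left(-177,-106 \right)} = \left(7104 - \frac{1}{289}\right) - -18762 = \frac{2053055}{289} + 18762 = \frac{7475273}{289}$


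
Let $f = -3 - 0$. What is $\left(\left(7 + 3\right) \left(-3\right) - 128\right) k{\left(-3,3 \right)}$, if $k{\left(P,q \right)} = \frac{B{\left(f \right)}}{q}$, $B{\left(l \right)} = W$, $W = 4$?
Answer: $- \frac{632}{3} \approx -210.67$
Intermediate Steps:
$f = -3$ ($f = -3 + 0 = -3$)
$B{\left(l \right)} = 4$
$k{\left(P,q \right)} = \frac{4}{q}$
$\left(\left(7 + 3\right) \left(-3\right) - 128\right) k{\left(-3,3 \right)} = \left(\left(7 + 3\right) \left(-3\right) - 128\right) \frac{4}{3} = \left(10 \left(-3\right) - 128\right) 4 \cdot \frac{1}{3} = \left(-30 - 128\right) \frac{4}{3} = \left(-158\right) \frac{4}{3} = - \frac{632}{3}$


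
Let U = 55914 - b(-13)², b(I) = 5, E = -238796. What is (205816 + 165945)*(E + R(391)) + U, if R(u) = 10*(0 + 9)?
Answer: -88741525377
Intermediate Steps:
R(u) = 90 (R(u) = 10*9 = 90)
U = 55889 (U = 55914 - 1*5² = 55914 - 1*25 = 55914 - 25 = 55889)
(205816 + 165945)*(E + R(391)) + U = (205816 + 165945)*(-238796 + 90) + 55889 = 371761*(-238706) + 55889 = -88741581266 + 55889 = -88741525377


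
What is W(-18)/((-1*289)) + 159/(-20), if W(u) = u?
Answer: -45591/5780 ≈ -7.8877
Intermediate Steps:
W(-18)/((-1*289)) + 159/(-20) = -18/((-1*289)) + 159/(-20) = -18/(-289) + 159*(-1/20) = -18*(-1/289) - 159/20 = 18/289 - 159/20 = -45591/5780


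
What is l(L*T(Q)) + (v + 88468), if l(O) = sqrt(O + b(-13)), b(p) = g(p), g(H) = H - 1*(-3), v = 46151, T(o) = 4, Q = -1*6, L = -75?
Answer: 134619 + I*sqrt(310) ≈ 1.3462e+5 + 17.607*I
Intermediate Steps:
Q = -6
g(H) = 3 + H (g(H) = H + 3 = 3 + H)
b(p) = 3 + p
l(O) = sqrt(-10 + O) (l(O) = sqrt(O + (3 - 13)) = sqrt(O - 10) = sqrt(-10 + O))
l(L*T(Q)) + (v + 88468) = sqrt(-10 - 75*4) + (46151 + 88468) = sqrt(-10 - 300) + 134619 = sqrt(-310) + 134619 = I*sqrt(310) + 134619 = 134619 + I*sqrt(310)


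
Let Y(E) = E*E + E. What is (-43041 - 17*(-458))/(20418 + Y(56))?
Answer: -7051/4722 ≈ -1.4932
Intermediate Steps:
Y(E) = E + E**2 (Y(E) = E**2 + E = E + E**2)
(-43041 - 17*(-458))/(20418 + Y(56)) = (-43041 - 17*(-458))/(20418 + 56*(1 + 56)) = (-43041 + 7786)/(20418 + 56*57) = -35255/(20418 + 3192) = -35255/23610 = -35255*1/23610 = -7051/4722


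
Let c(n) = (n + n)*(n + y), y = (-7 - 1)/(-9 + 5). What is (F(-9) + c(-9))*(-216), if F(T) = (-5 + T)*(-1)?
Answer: -30240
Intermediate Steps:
y = 2 (y = -8/(-4) = -8*(-1/4) = 2)
F(T) = 5 - T
c(n) = 2*n*(2 + n) (c(n) = (n + n)*(n + 2) = (2*n)*(2 + n) = 2*n*(2 + n))
(F(-9) + c(-9))*(-216) = ((5 - 1*(-9)) + 2*(-9)*(2 - 9))*(-216) = ((5 + 9) + 2*(-9)*(-7))*(-216) = (14 + 126)*(-216) = 140*(-216) = -30240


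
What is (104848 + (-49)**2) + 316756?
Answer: 424005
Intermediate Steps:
(104848 + (-49)**2) + 316756 = (104848 + 2401) + 316756 = 107249 + 316756 = 424005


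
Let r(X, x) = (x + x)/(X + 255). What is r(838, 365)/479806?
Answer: 365/262213979 ≈ 1.3920e-6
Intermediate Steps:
r(X, x) = 2*x/(255 + X) (r(X, x) = (2*x)/(255 + X) = 2*x/(255 + X))
r(838, 365)/479806 = (2*365/(255 + 838))/479806 = (2*365/1093)*(1/479806) = (2*365*(1/1093))*(1/479806) = (730/1093)*(1/479806) = 365/262213979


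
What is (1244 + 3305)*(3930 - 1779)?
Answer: 9784899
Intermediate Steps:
(1244 + 3305)*(3930 - 1779) = 4549*2151 = 9784899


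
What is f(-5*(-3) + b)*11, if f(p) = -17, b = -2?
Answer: -187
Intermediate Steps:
f(-5*(-3) + b)*11 = -17*11 = -187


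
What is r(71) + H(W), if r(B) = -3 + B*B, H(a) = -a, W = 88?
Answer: 4950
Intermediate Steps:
r(B) = -3 + B**2
r(71) + H(W) = (-3 + 71**2) - 1*88 = (-3 + 5041) - 88 = 5038 - 88 = 4950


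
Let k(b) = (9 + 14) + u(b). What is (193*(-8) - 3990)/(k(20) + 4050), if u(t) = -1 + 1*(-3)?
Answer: -5534/4069 ≈ -1.3600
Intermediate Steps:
u(t) = -4 (u(t) = -1 - 3 = -4)
k(b) = 19 (k(b) = (9 + 14) - 4 = 23 - 4 = 19)
(193*(-8) - 3990)/(k(20) + 4050) = (193*(-8) - 3990)/(19 + 4050) = (-1544 - 3990)/4069 = -5534*1/4069 = -5534/4069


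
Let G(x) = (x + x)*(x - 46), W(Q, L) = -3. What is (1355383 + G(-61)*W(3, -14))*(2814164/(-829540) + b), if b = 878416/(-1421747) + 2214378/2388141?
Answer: -317486648496006968816233/78237887724231655 ≈ -4.0580e+6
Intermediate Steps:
G(x) = 2*x*(-46 + x) (G(x) = (2*x)*(-46 + x) = 2*x*(-46 + x))
b = 116722668190/377259144703 (b = 878416*(-1/1421747) + 2214378*(1/2388141) = -878416/1421747 + 246042/265349 = 116722668190/377259144703 ≈ 0.30940)
(1355383 + G(-61)*W(3, -14))*(2814164/(-829540) + b) = (1355383 + (2*(-61)*(-46 - 61))*(-3))*(2814164/(-829540) + 116722668190/377259144703) = (1355383 + (2*(-61)*(-107))*(-3))*(2814164*(-1/829540) + 116722668190/377259144703) = (1355383 + 13054*(-3))*(-703541/207385 + 116722668190/377259144703) = (1355383 - 39162)*(-241210745380910173/78237887724231655) = 1316221*(-241210745380910173/78237887724231655) = -317486648496006968816233/78237887724231655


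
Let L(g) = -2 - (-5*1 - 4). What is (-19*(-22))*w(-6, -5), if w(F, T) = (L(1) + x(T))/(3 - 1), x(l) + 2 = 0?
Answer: 1045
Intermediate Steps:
L(g) = 7 (L(g) = -2 - (-5 - 4) = -2 - 1*(-9) = -2 + 9 = 7)
x(l) = -2 (x(l) = -2 + 0 = -2)
w(F, T) = 5/2 (w(F, T) = (7 - 2)/(3 - 1) = 5/2)
(-19*(-22))*w(-6, -5) = -19*(-22)*(5/2) = 418*(5/2) = 1045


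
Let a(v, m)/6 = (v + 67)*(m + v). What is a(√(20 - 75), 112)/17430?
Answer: 7449/2905 + 179*I*√55/2905 ≈ 2.5642 + 0.45697*I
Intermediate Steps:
a(v, m) = 6*(67 + v)*(m + v) (a(v, m) = 6*((v + 67)*(m + v)) = 6*((67 + v)*(m + v)) = 6*(67 + v)*(m + v))
a(√(20 - 75), 112)/17430 = (6*(√(20 - 75))² + 402*112 + 402*√(20 - 75) + 6*112*√(20 - 75))/17430 = (6*(√(-55))² + 45024 + 402*√(-55) + 6*112*√(-55))*(1/17430) = (6*(I*√55)² + 45024 + 402*(I*√55) + 6*112*(I*√55))*(1/17430) = (6*(-55) + 45024 + 402*I*√55 + 672*I*√55)*(1/17430) = (-330 + 45024 + 402*I*√55 + 672*I*√55)*(1/17430) = (44694 + 1074*I*√55)*(1/17430) = 7449/2905 + 179*I*√55/2905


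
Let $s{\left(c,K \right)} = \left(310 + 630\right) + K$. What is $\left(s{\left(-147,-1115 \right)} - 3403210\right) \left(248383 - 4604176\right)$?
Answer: $14824440559305$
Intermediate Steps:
$s{\left(c,K \right)} = 940 + K$
$\left(s{\left(-147,-1115 \right)} - 3403210\right) \left(248383 - 4604176\right) = \left(\left(940 - 1115\right) - 3403210\right) \left(248383 - 4604176\right) = \left(-175 - 3403210\right) \left(-4355793\right) = \left(-3403385\right) \left(-4355793\right) = 14824440559305$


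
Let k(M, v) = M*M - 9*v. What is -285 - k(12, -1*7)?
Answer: -492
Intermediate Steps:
k(M, v) = M**2 - 9*v
-285 - k(12, -1*7) = -285 - (12**2 - (-9)*7) = -285 - (144 - 9*(-7)) = -285 - (144 + 63) = -285 - 1*207 = -285 - 207 = -492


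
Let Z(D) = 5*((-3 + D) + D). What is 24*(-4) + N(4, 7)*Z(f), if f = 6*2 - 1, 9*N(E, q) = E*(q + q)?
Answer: 4456/9 ≈ 495.11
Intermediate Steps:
N(E, q) = 2*E*q/9 (N(E, q) = (E*(q + q))/9 = (E*(2*q))/9 = (2*E*q)/9 = 2*E*q/9)
f = 11 (f = 12 - 1 = 11)
Z(D) = -15 + 10*D (Z(D) = 5*(-3 + 2*D) = -15 + 10*D)
24*(-4) + N(4, 7)*Z(f) = 24*(-4) + ((2/9)*4*7)*(-15 + 10*11) = -96 + 56*(-15 + 110)/9 = -96 + (56/9)*95 = -96 + 5320/9 = 4456/9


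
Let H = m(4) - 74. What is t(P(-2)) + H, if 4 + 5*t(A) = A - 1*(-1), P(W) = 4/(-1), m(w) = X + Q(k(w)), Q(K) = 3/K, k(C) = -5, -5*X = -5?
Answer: -75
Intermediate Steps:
X = 1 (X = -⅕*(-5) = 1)
m(w) = ⅖ (m(w) = 1 + 3/(-5) = 1 + 3*(-⅕) = 1 - ⅗ = ⅖)
P(W) = -4 (P(W) = 4*(-1) = -4)
t(A) = -⅗ + A/5 (t(A) = -⅘ + (A - 1*(-1))/5 = -⅘ + (A + 1)/5 = -⅘ + (1 + A)/5 = -⅘ + (⅕ + A/5) = -⅗ + A/5)
H = -368/5 (H = ⅖ - 74 = -368/5 ≈ -73.600)
t(P(-2)) + H = (-⅗ + (⅕)*(-4)) - 368/5 = (-⅗ - ⅘) - 368/5 = -7/5 - 368/5 = -75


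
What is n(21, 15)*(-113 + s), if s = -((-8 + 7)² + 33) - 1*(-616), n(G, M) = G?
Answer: 9849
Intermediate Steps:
s = 582 (s = -((-1)² + 33) + 616 = -(1 + 33) + 616 = -1*34 + 616 = -34 + 616 = 582)
n(21, 15)*(-113 + s) = 21*(-113 + 582) = 21*469 = 9849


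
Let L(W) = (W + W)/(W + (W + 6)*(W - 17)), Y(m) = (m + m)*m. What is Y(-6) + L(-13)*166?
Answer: 9868/197 ≈ 50.091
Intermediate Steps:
Y(m) = 2*m² (Y(m) = (2*m)*m = 2*m²)
L(W) = 2*W/(W + (-17 + W)*(6 + W)) (L(W) = (2*W)/(W + (6 + W)*(-17 + W)) = (2*W)/(W + (-17 + W)*(6 + W)) = 2*W/(W + (-17 + W)*(6 + W)))
Y(-6) + L(-13)*166 = 2*(-6)² + (2*(-13)/(-102 + (-13)² - 10*(-13)))*166 = 2*36 + (2*(-13)/(-102 + 169 + 130))*166 = 72 + (2*(-13)/197)*166 = 72 + (2*(-13)*(1/197))*166 = 72 - 26/197*166 = 72 - 4316/197 = 9868/197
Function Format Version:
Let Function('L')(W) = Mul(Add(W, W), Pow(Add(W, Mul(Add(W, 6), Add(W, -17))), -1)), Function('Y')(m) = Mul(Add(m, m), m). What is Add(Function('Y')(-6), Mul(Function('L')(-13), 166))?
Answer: Rational(9868, 197) ≈ 50.091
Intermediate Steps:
Function('Y')(m) = Mul(2, Pow(m, 2)) (Function('Y')(m) = Mul(Mul(2, m), m) = Mul(2, Pow(m, 2)))
Function('L')(W) = Mul(2, W, Pow(Add(W, Mul(Add(-17, W), Add(6, W))), -1)) (Function('L')(W) = Mul(Mul(2, W), Pow(Add(W, Mul(Add(6, W), Add(-17, W))), -1)) = Mul(Mul(2, W), Pow(Add(W, Mul(Add(-17, W), Add(6, W))), -1)) = Mul(2, W, Pow(Add(W, Mul(Add(-17, W), Add(6, W))), -1)))
Add(Function('Y')(-6), Mul(Function('L')(-13), 166)) = Add(Mul(2, Pow(-6, 2)), Mul(Mul(2, -13, Pow(Add(-102, Pow(-13, 2), Mul(-10, -13)), -1)), 166)) = Add(Mul(2, 36), Mul(Mul(2, -13, Pow(Add(-102, 169, 130), -1)), 166)) = Add(72, Mul(Mul(2, -13, Pow(197, -1)), 166)) = Add(72, Mul(Mul(2, -13, Rational(1, 197)), 166)) = Add(72, Mul(Rational(-26, 197), 166)) = Add(72, Rational(-4316, 197)) = Rational(9868, 197)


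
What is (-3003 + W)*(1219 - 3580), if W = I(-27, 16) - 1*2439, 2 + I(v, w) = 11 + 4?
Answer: 12817869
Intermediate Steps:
I(v, w) = 13 (I(v, w) = -2 + (11 + 4) = -2 + 15 = 13)
W = -2426 (W = 13 - 1*2439 = 13 - 2439 = -2426)
(-3003 + W)*(1219 - 3580) = (-3003 - 2426)*(1219 - 3580) = -5429*(-2361) = 12817869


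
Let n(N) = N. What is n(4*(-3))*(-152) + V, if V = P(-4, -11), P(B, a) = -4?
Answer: 1820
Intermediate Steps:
V = -4
n(4*(-3))*(-152) + V = (4*(-3))*(-152) - 4 = -12*(-152) - 4 = 1824 - 4 = 1820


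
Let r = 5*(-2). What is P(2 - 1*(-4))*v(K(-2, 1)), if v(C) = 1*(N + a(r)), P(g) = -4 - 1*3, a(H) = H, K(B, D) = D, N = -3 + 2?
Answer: 77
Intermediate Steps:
N = -1
r = -10
P(g) = -7 (P(g) = -4 - 3 = -7)
v(C) = -11 (v(C) = 1*(-1 - 10) = 1*(-11) = -11)
P(2 - 1*(-4))*v(K(-2, 1)) = -7*(-11) = 77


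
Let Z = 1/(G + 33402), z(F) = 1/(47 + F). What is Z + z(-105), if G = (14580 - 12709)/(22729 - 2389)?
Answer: -678218831/39405115958 ≈ -0.017211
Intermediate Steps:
G = 1871/20340 ≈ 0.091986
Z = 20340/679398551 (Z = 1/(1871/20340 + 33402) = 1/(679398551/20340) = 20340/679398551 ≈ 2.9938e-5)
Z + z(-105) = 20340/679398551 + 1/(47 - 105) = 20340/679398551 + 1/(-58) = 20340/679398551 - 1/58 = -678218831/39405115958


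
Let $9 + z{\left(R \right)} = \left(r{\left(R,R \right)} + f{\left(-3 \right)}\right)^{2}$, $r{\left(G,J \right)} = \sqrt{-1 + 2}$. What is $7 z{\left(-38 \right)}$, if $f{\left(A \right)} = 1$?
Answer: $-35$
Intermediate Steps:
$r{\left(G,J \right)} = 1$ ($r{\left(G,J \right)} = \sqrt{1} = 1$)
$z{\left(R \right)} = -5$ ($z{\left(R \right)} = -9 + \left(1 + 1\right)^{2} = -9 + 2^{2} = -9 + 4 = -5$)
$7 z{\left(-38 \right)} = 7 \left(-5\right) = -35$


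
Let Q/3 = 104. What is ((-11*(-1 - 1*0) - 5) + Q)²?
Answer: 101124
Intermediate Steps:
Q = 312 (Q = 3*104 = 312)
((-11*(-1 - 1*0) - 5) + Q)² = ((-11*(-1 - 1*0) - 5) + 312)² = ((-11*(-1 + 0) - 5) + 312)² = ((-11*(-1) - 5) + 312)² = ((11 - 5) + 312)² = (6 + 312)² = 318² = 101124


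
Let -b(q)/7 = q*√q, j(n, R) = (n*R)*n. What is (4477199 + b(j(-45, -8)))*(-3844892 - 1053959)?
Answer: -21933130798349 - 49997673306000*I*√2 ≈ -2.1933e+13 - 7.0707e+13*I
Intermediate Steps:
j(n, R) = R*n² (j(n, R) = (R*n)*n = R*n²)
b(q) = -7*q^(3/2) (b(q) = -7*q*√q = -7*q^(3/2))
(4477199 + b(j(-45, -8)))*(-3844892 - 1053959) = (4477199 - 7*(-1458000*I*√2))*(-3844892 - 1053959) = (4477199 - 7*(-1458000*I*√2))*(-4898851) = (4477199 - (-10206000)*I*√2)*(-4898851) = (4477199 + 10206000*I*√2)*(-4898851) = -21933130798349 - 49997673306000*I*√2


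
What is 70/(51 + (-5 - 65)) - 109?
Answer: -2141/19 ≈ -112.68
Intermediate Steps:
70/(51 + (-5 - 65)) - 109 = 70/(51 - 70) - 109 = 70/(-19) - 109 = 70*(-1/19) - 109 = -70/19 - 109 = -2141/19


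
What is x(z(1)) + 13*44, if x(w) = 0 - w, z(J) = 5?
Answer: 567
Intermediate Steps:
x(w) = -w
x(z(1)) + 13*44 = -1*5 + 13*44 = -5 + 572 = 567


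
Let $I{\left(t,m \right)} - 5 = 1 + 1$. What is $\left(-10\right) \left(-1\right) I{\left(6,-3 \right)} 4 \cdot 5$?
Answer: $1400$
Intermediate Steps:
$I{\left(t,m \right)} = 7$ ($I{\left(t,m \right)} = 5 + \left(1 + 1\right) = 5 + 2 = 7$)
$\left(-10\right) \left(-1\right) I{\left(6,-3 \right)} 4 \cdot 5 = \left(-10\right) \left(-1\right) 7 \cdot 4 \cdot 5 = 10 \cdot 28 \cdot 5 = 10 \cdot 140 = 1400$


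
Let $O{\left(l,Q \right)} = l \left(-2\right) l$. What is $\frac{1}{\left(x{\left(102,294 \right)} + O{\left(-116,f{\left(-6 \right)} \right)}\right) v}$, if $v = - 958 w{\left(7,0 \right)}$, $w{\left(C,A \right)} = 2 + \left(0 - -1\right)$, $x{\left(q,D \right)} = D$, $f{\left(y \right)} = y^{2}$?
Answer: $\frac{1}{76500132} \approx 1.3072 \cdot 10^{-8}$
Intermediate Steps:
$w{\left(C,A \right)} = 3$ ($w{\left(C,A \right)} = 2 + \left(0 + 1\right) = 2 + 1 = 3$)
$O{\left(l,Q \right)} = - 2 l^{2}$ ($O{\left(l,Q \right)} = - 2 l l = - 2 l^{2}$)
$v = -2874$ ($v = \left(-958\right) 3 = -2874$)
$\frac{1}{\left(x{\left(102,294 \right)} + O{\left(-116,f{\left(-6 \right)} \right)}\right) v} = \frac{1}{\left(294 - 2 \left(-116\right)^{2}\right) \left(-2874\right)} = \frac{1}{294 - 26912} \left(- \frac{1}{2874}\right) = \frac{1}{-26618} \left(- \frac{1}{2874}\right) = \left(- \frac{1}{26618}\right) \left(- \frac{1}{2874}\right) = \frac{1}{76500132}$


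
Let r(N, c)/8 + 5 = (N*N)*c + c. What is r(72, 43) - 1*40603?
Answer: 1742997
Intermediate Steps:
r(N, c) = -40 + 8*c + 8*c*N**2 (r(N, c) = -40 + 8*((N*N)*c + c) = -40 + 8*(N**2*c + c) = -40 + 8*(c*N**2 + c) = -40 + 8*(c + c*N**2) = -40 + (8*c + 8*c*N**2) = -40 + 8*c + 8*c*N**2)
r(72, 43) - 1*40603 = (-40 + 8*43 + 8*43*72**2) - 1*40603 = (-40 + 344 + 8*43*5184) - 40603 = (-40 + 344 + 1783296) - 40603 = 1783600 - 40603 = 1742997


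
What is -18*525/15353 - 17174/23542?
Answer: -243072161/180720163 ≈ -1.3450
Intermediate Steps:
-18*525/15353 - 17174/23542 = -9450*1/15353 - 17174*1/23542 = -9450/15353 - 8587/11771 = -243072161/180720163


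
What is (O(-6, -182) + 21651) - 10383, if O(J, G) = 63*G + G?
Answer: -380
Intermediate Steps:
O(J, G) = 64*G
(O(-6, -182) + 21651) - 10383 = (64*(-182) + 21651) - 10383 = (-11648 + 21651) - 10383 = 10003 - 10383 = -380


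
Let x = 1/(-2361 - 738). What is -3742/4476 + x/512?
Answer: -164927527/197278208 ≈ -0.83601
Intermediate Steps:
x = -1/3099 (x = 1/(-3099) = -1/3099 ≈ -0.00032268)
-3742/4476 + x/512 = -3742/4476 - 1/3099/512 = -3742*1/4476 - 1/3099*1/512 = -1871/2238 - 1/1586688 = -164927527/197278208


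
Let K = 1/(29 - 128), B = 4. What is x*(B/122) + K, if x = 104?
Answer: 20531/6039 ≈ 3.3997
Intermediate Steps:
K = -1/99 (K = 1/(-99) = -1/99 ≈ -0.010101)
x*(B/122) + K = 104*(4/122) - 1/99 = 104*(4*(1/122)) - 1/99 = 104*(2/61) - 1/99 = 208/61 - 1/99 = 20531/6039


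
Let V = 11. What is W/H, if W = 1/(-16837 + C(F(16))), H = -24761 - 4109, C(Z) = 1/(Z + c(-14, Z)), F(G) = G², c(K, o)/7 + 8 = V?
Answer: 277/134645291760 ≈ 2.0573e-9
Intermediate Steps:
c(K, o) = 21 (c(K, o) = -56 + 7*11 = -56 + 77 = 21)
C(Z) = 1/(21 + Z) (C(Z) = 1/(Z + 21) = 1/(21 + Z))
H = -28870
W = -277/4663848 (W = 1/(-16837 + 1/(21 + 16²)) = 1/(-16837 + 1/(21 + 256)) = 1/(-16837 + 1/277) = 1/(-4663848/277) = -277/4663848 ≈ -5.9393e-5)
W/H = -277/4663848/(-28870) = -277/4663848*(-1/28870) = 277/134645291760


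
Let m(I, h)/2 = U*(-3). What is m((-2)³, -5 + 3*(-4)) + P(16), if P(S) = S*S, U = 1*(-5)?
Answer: 286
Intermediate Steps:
U = -5
P(S) = S²
m(I, h) = 30 (m(I, h) = 2*(-5*(-3)) = 2*15 = 30)
m((-2)³, -5 + 3*(-4)) + P(16) = 30 + 16² = 30 + 256 = 286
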